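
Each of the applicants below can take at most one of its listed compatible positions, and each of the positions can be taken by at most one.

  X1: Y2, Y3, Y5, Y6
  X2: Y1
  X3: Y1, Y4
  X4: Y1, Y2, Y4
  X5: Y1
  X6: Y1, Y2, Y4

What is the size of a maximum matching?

4

Unit-capacity flow: source→left, listed edges, right→sink; max matching = max flow.
Augmenting path X1→Y2 (+1); matched 1.
Augmenting path X2→Y1 (+1); matched 2.
Augmenting path X3→Y4 (+1); matched 3.
Augmenting path X4→Y2→X1→Y3 (+1); matched 4.
No augmenting path remains; maximum matching = 4.
König certificate: {X1, Y1, Y2, Y4} is a vertex cover of size 4 (every listed pair touches it), so no matching can be larger.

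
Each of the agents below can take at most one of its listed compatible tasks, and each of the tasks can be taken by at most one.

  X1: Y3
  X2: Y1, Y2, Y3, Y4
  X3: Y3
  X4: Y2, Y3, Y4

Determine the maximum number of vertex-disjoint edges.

Unit-capacity flow: source→left, listed edges, right→sink; max matching = max flow.
Augmenting path X1→Y3 (+1); matched 1.
Augmenting path X2→Y1 (+1); matched 2.
Augmenting path X4→Y2 (+1); matched 3.
No augmenting path remains; maximum matching = 3.
König certificate: {X2, X4, Y3} is a vertex cover of size 3 (every listed pair touches it), so no matching can be larger.

3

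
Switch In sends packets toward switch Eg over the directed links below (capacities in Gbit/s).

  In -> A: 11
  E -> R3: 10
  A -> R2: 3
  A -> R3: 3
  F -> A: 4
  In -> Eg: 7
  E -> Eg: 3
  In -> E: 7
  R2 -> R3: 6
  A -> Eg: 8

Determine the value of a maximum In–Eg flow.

18

Augment In→Eg: bottleneck 7, flow now 7.
Augment In→A→Eg: bottleneck 8, flow now 15.
Augment In→E→Eg: bottleneck 3, flow now 18.
No augmenting path remains; maximum flow = 18.
In the residual graph, reachable from In: {In, R2, A, E, R3}.
Min-cut edges: In→Eg (7), A→Eg (8), E→Eg (3); capacity 7 + 8 + 3 = 18.
This cut is saturated, so no flow can exceed 18.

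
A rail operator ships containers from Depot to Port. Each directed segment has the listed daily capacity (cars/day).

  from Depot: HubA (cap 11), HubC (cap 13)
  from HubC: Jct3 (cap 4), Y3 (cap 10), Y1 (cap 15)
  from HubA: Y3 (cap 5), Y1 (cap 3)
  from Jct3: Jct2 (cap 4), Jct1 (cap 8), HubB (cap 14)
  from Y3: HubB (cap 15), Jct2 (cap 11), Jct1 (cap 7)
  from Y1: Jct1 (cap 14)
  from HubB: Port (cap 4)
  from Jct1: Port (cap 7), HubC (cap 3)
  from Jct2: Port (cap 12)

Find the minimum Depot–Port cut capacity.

21

Augment Depot→HubC→Jct3→HubB→Port: bottleneck 4, flow now 4.
Augment Depot→HubC→Y3→Jct1→Port: bottleneck 7, flow now 11.
Augment Depot→HubC→Y3→Jct2→Port: bottleneck 2, flow now 13.
Augment Depot→HubA→Y3→Jct2→Port: bottleneck 5, flow now 18.
Augment Depot→HubA→Y1→Jct1→Y3→Jct2→Port: bottleneck 3, flow now 21. (uses reverse residual edge)
No augmenting path remains; maximum flow = 21.
By max-flow min-cut, the minimum cut capacity equals the max flow.
In the residual graph, reachable from Depot: {Depot, HubA}.
Min-cut edges: Depot→HubC (13), HubA→Y3 (5), HubA→Y1 (3); capacity 13 + 5 + 3 = 21.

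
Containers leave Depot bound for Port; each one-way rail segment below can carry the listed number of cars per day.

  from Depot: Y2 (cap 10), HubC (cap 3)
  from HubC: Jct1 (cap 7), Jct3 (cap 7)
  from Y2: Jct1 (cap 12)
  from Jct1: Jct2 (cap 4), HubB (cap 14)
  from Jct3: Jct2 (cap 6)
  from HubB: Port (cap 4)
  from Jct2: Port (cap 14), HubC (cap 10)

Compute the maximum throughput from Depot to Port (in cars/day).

Augment Depot→HubC→Jct1→HubB→Port: bottleneck 3, flow now 3.
Augment Depot→Y2→Jct1→HubB→Port: bottleneck 1, flow now 4.
Augment Depot→Y2→Jct1→Jct2→Port: bottleneck 4, flow now 8.
Augment Depot→Y2→Jct1→HubC→Jct3→Jct2→Port: bottleneck 3, flow now 11. (uses reverse residual edge)
No augmenting path remains; maximum flow = 11.
In the residual graph, reachable from Depot: {Depot, Y2, Jct1, HubB}.
Min-cut edges: Depot→HubC (3), Jct1→Jct2 (4), HubB→Port (4); capacity 3 + 4 + 4 = 11.
This cut is saturated, so no flow can exceed 11.

11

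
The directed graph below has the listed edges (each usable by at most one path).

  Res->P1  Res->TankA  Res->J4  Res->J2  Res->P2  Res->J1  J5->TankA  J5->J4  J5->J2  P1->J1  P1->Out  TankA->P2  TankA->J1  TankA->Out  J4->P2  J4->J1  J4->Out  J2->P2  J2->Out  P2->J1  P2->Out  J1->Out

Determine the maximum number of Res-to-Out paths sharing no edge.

Assign every edge capacity 1; by Menger, the answer equals the max flow.
Path Res→P1→Out (+1); total 1.
Path Res→TankA→Out (+1); total 2.
Path Res→J4→Out (+1); total 3.
Path Res→J2→Out (+1); total 4.
Path Res→P2→Out (+1); total 5.
Path Res→J1→Out (+1); total 6.
No residual Res→Out path; max flow = 6.
Certifying cut of size 6: {Res→J1, Res→J2, Res→J4, Res→P1, Res→P2, Res→TankA}.

6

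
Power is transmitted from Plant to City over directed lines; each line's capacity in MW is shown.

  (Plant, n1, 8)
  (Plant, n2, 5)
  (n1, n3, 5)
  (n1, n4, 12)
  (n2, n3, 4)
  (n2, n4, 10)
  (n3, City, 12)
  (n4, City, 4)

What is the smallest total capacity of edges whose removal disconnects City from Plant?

13

Augment Plant→n1→n3→City: bottleneck 5, flow now 5.
Augment Plant→n1→n4→City: bottleneck 3, flow now 8.
Augment Plant→n2→n3→City: bottleneck 4, flow now 12.
Augment Plant→n2→n4→City: bottleneck 1, flow now 13.
No augmenting path remains; maximum flow = 13.
By max-flow min-cut, the minimum cut capacity equals the max flow.
In the residual graph, reachable from Plant: {Plant}.
Min-cut edges: Plant→n1 (8), Plant→n2 (5); capacity 8 + 5 = 13.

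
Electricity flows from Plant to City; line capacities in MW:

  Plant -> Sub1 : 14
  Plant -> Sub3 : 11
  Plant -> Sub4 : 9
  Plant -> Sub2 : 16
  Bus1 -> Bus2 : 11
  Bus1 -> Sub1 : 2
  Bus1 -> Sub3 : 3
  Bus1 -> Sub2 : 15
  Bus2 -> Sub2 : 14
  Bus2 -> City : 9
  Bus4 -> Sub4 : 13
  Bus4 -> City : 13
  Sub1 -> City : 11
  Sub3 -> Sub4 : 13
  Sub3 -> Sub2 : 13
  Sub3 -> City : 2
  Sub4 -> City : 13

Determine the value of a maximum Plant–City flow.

Augment Plant→Sub1→City: bottleneck 11, flow now 11.
Augment Plant→Sub3→City: bottleneck 2, flow now 13.
Augment Plant→Sub4→City: bottleneck 9, flow now 22.
Augment Plant→Sub3→Sub4→City: bottleneck 4, flow now 26.
No augmenting path remains; maximum flow = 26.
In the residual graph, reachable from Plant: {Plant, Sub1, Sub3, Sub4, Sub2}.
Min-cut edges: Sub1→City (11), Sub3→City (2), Sub4→City (13); capacity 11 + 2 + 13 = 26.
This cut is saturated, so no flow can exceed 26.

26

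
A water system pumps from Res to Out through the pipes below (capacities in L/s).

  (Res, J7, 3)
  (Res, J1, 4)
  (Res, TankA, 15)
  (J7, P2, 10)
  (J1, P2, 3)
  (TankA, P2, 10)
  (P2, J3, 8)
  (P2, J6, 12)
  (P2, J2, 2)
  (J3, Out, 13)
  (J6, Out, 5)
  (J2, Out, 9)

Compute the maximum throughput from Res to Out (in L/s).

15

Augment Res→J7→P2→J3→Out: bottleneck 3, flow now 3.
Augment Res→J1→P2→J3→Out: bottleneck 3, flow now 6.
Augment Res→TankA→P2→J3→Out: bottleneck 2, flow now 8.
Augment Res→TankA→P2→J6→Out: bottleneck 5, flow now 13.
Augment Res→TankA→P2→J2→Out: bottleneck 2, flow now 15.
No augmenting path remains; maximum flow = 15.
In the residual graph, reachable from Res: {Res, J7, J1, TankA, P2, J6}.
Min-cut edges: P2→J3 (8), P2→J2 (2), J6→Out (5); capacity 8 + 2 + 5 = 15.
This cut is saturated, so no flow can exceed 15.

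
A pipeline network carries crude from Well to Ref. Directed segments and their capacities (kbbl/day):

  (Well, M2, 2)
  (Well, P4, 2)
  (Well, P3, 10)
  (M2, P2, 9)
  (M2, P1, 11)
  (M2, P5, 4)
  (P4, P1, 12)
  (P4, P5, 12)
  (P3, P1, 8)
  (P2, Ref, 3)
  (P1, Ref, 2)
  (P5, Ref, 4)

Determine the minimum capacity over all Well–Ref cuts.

6

Augment Well→M2→P2→Ref: bottleneck 2, flow now 2.
Augment Well→P4→P1→Ref: bottleneck 2, flow now 4.
Augment Well→P3→P1→P4→P5→Ref: bottleneck 2, flow now 6. (uses reverse residual edge)
No augmenting path remains; maximum flow = 6.
By max-flow min-cut, the minimum cut capacity equals the max flow.
In the residual graph, reachable from Well: {Well, P3, P1}.
Min-cut edges: Well→M2 (2), Well→P4 (2), P1→Ref (2); capacity 2 + 2 + 2 = 6.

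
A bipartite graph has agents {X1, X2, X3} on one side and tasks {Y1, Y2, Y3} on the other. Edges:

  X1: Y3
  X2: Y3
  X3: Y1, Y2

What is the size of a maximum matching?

2

Unit-capacity flow: source→left, listed edges, right→sink; max matching = max flow.
Augmenting path X1→Y3 (+1); matched 1.
Augmenting path X3→Y1 (+1); matched 2.
No augmenting path remains; maximum matching = 2.
König certificate: {X3, Y3} is a vertex cover of size 2 (every listed pair touches it), so no matching can be larger.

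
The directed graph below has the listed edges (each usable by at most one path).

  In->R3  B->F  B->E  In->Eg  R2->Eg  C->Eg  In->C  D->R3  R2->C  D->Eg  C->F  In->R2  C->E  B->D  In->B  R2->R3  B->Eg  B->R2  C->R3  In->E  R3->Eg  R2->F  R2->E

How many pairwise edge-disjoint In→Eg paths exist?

5

Assign every edge capacity 1; by Menger, the answer equals the max flow.
Path In→Eg (+1); total 1.
Path In→R2→Eg (+1); total 2.
Path In→R3→Eg (+1); total 3.
Path In→C→Eg (+1); total 4.
Path In→B→Eg (+1); total 5.
No residual In→Eg path; max flow = 5.
Certifying cut of size 5: {In→B, In→C, In→Eg, In→R2, In→R3}.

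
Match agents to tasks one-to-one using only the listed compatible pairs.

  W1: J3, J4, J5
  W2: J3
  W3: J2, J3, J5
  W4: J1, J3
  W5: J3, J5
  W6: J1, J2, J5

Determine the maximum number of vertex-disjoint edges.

5

Unit-capacity flow: source→left, listed edges, right→sink; max matching = max flow.
Augmenting path W1→J3 (+1); matched 1.
Augmenting path W3→J2 (+1); matched 2.
Augmenting path W4→J1 (+1); matched 3.
Augmenting path W5→J5 (+1); matched 4.
Augmenting path W2→J3→W1→J4 (+1); matched 5.
No augmenting path remains; maximum matching = 5.
König certificate: {W1, J1, J2, J3, J5} is a vertex cover of size 5 (every listed pair touches it), so no matching can be larger.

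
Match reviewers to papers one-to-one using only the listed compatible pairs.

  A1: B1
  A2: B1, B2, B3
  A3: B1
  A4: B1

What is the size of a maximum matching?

Unit-capacity flow: source→left, listed edges, right→sink; max matching = max flow.
Augmenting path A1→B1 (+1); matched 1.
Augmenting path A2→B2 (+1); matched 2.
No augmenting path remains; maximum matching = 2.
König certificate: {A2, B1} is a vertex cover of size 2 (every listed pair touches it), so no matching can be larger.

2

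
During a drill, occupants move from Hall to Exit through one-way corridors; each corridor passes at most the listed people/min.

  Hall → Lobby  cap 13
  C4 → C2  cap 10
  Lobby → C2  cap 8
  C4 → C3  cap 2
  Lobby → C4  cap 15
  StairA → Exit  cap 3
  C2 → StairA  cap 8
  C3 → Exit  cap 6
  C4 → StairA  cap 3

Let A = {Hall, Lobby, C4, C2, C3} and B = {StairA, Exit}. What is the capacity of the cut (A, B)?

Edges leaving {Hall, Lobby, C4, C2, C3}: C4→StairA (3), C2→StairA (8), C3→Exit (6).
Cut capacity = 3 + 8 + 6 = 17.

17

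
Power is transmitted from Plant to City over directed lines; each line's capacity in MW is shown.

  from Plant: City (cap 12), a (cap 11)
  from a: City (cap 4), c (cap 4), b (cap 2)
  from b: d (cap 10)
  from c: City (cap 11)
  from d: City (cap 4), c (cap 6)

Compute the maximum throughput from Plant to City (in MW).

Augment Plant→City: bottleneck 12, flow now 12.
Augment Plant→a→City: bottleneck 4, flow now 16.
Augment Plant→a→c→City: bottleneck 4, flow now 20.
Augment Plant→a→b→d→City: bottleneck 2, flow now 22.
No augmenting path remains; maximum flow = 22.
In the residual graph, reachable from Plant: {Plant, a}.
Min-cut edges: Plant→City (12), a→b (2), a→c (4), a→City (4); capacity 12 + 2 + 4 + 4 = 22.
This cut is saturated, so no flow can exceed 22.

22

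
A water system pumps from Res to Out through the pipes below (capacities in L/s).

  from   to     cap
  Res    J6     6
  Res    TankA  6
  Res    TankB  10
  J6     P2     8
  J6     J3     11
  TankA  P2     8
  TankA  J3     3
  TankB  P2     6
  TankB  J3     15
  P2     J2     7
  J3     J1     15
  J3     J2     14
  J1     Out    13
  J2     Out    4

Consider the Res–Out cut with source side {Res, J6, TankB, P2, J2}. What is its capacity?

36

Edges leaving {Res, J6, TankB, P2, J2}: Res→TankA (6), J6→J3 (11), TankB→J3 (15), J2→Out (4).
Cut capacity = 6 + 11 + 15 + 4 = 36.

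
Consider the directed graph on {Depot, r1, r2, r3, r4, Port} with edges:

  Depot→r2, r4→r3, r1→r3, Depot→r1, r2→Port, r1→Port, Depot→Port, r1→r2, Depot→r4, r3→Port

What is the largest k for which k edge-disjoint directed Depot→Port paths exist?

4

Assign every edge capacity 1; by Menger, the answer equals the max flow.
Path Depot→Port (+1); total 1.
Path Depot→r1→Port (+1); total 2.
Path Depot→r2→Port (+1); total 3.
Path Depot→r4→r3→Port (+1); total 4.
No residual Depot→Port path; max flow = 4.
Certifying cut of size 4: {Depot→Port, Depot→r1, Depot→r2, Depot→r4}.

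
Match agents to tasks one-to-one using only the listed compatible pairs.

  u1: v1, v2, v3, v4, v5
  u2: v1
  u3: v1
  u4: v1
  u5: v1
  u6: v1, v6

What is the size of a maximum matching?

Unit-capacity flow: source→left, listed edges, right→sink; max matching = max flow.
Augmenting path u1→v1 (+1); matched 1.
Augmenting path u6→v6 (+1); matched 2.
Augmenting path u2→v1→u1→v2 (+1); matched 3.
No augmenting path remains; maximum matching = 3.
König certificate: {u1, u6, v1} is a vertex cover of size 3 (every listed pair touches it), so no matching can be larger.

3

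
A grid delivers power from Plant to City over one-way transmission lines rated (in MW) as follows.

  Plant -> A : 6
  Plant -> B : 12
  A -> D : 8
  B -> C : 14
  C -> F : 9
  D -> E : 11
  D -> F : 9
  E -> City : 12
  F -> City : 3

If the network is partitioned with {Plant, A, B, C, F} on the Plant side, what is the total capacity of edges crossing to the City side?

Edges leaving {Plant, A, B, C, F}: A→D (8), F→City (3).
Cut capacity = 8 + 3 = 11.

11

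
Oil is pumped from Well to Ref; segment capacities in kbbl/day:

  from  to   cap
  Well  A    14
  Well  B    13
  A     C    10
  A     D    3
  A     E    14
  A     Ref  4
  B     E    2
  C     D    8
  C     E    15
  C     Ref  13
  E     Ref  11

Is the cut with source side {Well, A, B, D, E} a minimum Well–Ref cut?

Given cut capacity: 10 + 4 + 11 = 25.
Augment Well→A→Ref: bottleneck 4, flow now 4.
Augment Well→A→C→Ref: bottleneck 10, flow now 14.
Augment Well→B→E→Ref: bottleneck 2, flow now 16.
No augmenting path remains; maximum flow = 16.
In the residual graph, reachable from Well: {Well, B}.
Min-cut edges: Well→A (14), B→E (2); capacity 14 + 2 = 16.
Cut capacity 25 exceeds the max flow 16, so it is not minimum.

No — its capacity is 25, but the minimum cut has capacity 16.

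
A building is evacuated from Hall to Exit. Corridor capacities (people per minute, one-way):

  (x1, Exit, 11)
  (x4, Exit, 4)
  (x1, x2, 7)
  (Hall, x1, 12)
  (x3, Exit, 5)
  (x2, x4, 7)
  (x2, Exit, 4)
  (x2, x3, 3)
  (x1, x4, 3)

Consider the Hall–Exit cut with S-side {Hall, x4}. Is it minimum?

No — its capacity is 16, but the minimum cut has capacity 12.

Given cut capacity: 12 + 4 = 16.
Augment Hall→x1→Exit: bottleneck 11, flow now 11.
Augment Hall→x1→x2→Exit: bottleneck 1, flow now 12.
No augmenting path remains; maximum flow = 12.
In the residual graph, reachable from Hall: {Hall}.
Min-cut edges: Hall→x1 (12); capacity 12 = 12.
Cut capacity 16 exceeds the max flow 12, so it is not minimum.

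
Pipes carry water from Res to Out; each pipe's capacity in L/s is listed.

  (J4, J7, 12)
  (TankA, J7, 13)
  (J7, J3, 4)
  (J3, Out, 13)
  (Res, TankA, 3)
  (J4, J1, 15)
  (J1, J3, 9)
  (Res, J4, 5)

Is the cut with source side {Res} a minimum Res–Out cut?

Yes — it is a minimum cut (capacity 8).

Given cut capacity: 5 + 3 = 8.
Augment Res→J4→J1→J3→Out: bottleneck 5, flow now 5.
Augment Res→TankA→J7→J3→Out: bottleneck 3, flow now 8.
No augmenting path remains; maximum flow = 8.
Cut capacity 8 equals the max flow, so it is a minimum cut.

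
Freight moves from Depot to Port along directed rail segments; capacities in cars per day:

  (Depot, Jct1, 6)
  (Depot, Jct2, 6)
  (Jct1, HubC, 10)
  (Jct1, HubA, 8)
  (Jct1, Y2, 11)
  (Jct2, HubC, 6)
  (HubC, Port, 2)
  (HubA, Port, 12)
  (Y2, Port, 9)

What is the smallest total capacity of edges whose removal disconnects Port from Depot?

8

Augment Depot→Jct1→HubC→Port: bottleneck 2, flow now 2.
Augment Depot→Jct1→HubA→Port: bottleneck 4, flow now 6.
Augment Depot→Jct2→HubC→Jct1→HubA→Port: bottleneck 2, flow now 8. (uses reverse residual edge)
No augmenting path remains; maximum flow = 8.
By max-flow min-cut, the minimum cut capacity equals the max flow.
In the residual graph, reachable from Depot: {Depot, Jct2, HubC}.
Min-cut edges: Depot→Jct1 (6), HubC→Port (2); capacity 6 + 2 = 8.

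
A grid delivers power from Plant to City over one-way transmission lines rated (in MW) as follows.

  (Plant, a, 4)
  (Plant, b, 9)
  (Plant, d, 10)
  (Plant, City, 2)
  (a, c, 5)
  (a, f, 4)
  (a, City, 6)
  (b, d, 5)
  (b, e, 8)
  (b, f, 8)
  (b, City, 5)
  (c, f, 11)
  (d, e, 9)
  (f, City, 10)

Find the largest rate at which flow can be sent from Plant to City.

15

Augment Plant→City: bottleneck 2, flow now 2.
Augment Plant→a→City: bottleneck 4, flow now 6.
Augment Plant→b→City: bottleneck 5, flow now 11.
Augment Plant→b→f→City: bottleneck 4, flow now 15.
No augmenting path remains; maximum flow = 15.
In the residual graph, reachable from Plant: {Plant, d, e}.
Min-cut edges: Plant→a (4), Plant→b (9), Plant→City (2); capacity 4 + 9 + 2 = 15.
This cut is saturated, so no flow can exceed 15.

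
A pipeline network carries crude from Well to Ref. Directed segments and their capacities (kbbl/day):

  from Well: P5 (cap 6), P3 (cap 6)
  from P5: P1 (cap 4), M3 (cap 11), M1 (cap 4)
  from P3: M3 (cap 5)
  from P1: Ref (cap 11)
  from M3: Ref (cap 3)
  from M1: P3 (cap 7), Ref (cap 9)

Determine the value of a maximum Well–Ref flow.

Augment Well→P5→P1→Ref: bottleneck 4, flow now 4.
Augment Well→P5→M3→Ref: bottleneck 2, flow now 6.
Augment Well→P3→M3→Ref: bottleneck 1, flow now 7.
Augment Well→P3→M3→P5→M1→Ref: bottleneck 2, flow now 9. (uses reverse residual edge)
No augmenting path remains; maximum flow = 9.
In the residual graph, reachable from Well: {Well, P3, M3}.
Min-cut edges: Well→P5 (6), M3→Ref (3); capacity 6 + 3 = 9.
This cut is saturated, so no flow can exceed 9.

9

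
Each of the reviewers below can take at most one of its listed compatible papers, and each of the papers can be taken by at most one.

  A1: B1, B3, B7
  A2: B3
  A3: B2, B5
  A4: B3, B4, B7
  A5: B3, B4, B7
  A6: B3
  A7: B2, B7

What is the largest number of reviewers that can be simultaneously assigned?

6

Unit-capacity flow: source→left, listed edges, right→sink; max matching = max flow.
Augmenting path A1→B1 (+1); matched 1.
Augmenting path A2→B3 (+1); matched 2.
Augmenting path A3→B2 (+1); matched 3.
Augmenting path A4→B4 (+1); matched 4.
Augmenting path A5→B7 (+1); matched 5.
Augmenting path A7→B2→A3→B5 (+1); matched 6.
No augmenting path remains; maximum matching = 6.
König certificate: {A1, A3, A4, A5, A7, B3} is a vertex cover of size 6 (every listed pair touches it), so no matching can be larger.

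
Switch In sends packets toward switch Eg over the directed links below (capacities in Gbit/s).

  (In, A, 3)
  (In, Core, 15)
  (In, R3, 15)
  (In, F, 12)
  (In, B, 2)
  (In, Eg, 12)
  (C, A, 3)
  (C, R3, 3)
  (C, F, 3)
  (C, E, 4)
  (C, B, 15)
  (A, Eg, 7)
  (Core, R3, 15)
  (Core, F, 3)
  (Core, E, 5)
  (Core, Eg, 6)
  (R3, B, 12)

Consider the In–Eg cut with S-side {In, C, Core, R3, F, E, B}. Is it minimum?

Given cut capacity: 3 + 12 + 3 + 6 = 24.
Augment In→Eg: bottleneck 12, flow now 12.
Augment In→A→Eg: bottleneck 3, flow now 15.
Augment In→Core→Eg: bottleneck 6, flow now 21.
No augmenting path remains; maximum flow = 21.
In the residual graph, reachable from In: {In, Core, R3, F, E, B}.
Min-cut edges: In→A (3), In→Eg (12), Core→Eg (6); capacity 3 + 12 + 6 = 21.
Cut capacity 24 exceeds the max flow 21, so it is not minimum.

No — its capacity is 24, but the minimum cut has capacity 21.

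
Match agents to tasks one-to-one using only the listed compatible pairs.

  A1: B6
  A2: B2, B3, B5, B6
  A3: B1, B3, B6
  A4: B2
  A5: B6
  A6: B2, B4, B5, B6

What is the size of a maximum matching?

5

Unit-capacity flow: source→left, listed edges, right→sink; max matching = max flow.
Augmenting path A1→B6 (+1); matched 1.
Augmenting path A2→B2 (+1); matched 2.
Augmenting path A3→B1 (+1); matched 3.
Augmenting path A6→B4 (+1); matched 4.
Augmenting path A4→B2→A2→B3 (+1); matched 5.
No augmenting path remains; maximum matching = 5.
König certificate: {A2, A3, A4, A6, B6} is a vertex cover of size 5 (every listed pair touches it), so no matching can be larger.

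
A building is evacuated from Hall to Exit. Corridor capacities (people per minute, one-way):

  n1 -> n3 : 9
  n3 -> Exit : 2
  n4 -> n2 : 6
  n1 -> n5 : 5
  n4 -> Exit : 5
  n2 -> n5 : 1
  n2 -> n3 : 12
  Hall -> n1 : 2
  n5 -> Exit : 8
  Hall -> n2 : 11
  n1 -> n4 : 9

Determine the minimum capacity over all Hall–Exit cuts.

5

Augment Hall→n1→n3→Exit: bottleneck 2, flow now 2.
Augment Hall→n2→n5→Exit: bottleneck 1, flow now 3.
Augment Hall→n2→n3→n1→n4→Exit: bottleneck 2, flow now 5. (uses reverse residual edge)
No augmenting path remains; maximum flow = 5.
By max-flow min-cut, the minimum cut capacity equals the max flow.
In the residual graph, reachable from Hall: {Hall, n2, n3}.
Min-cut edges: Hall→n1 (2), n2→n5 (1), n3→Exit (2); capacity 2 + 1 + 2 = 5.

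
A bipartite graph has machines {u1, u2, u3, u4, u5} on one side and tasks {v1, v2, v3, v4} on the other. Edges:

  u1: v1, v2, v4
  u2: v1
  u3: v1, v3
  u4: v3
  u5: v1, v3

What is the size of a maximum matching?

Unit-capacity flow: source→left, listed edges, right→sink; max matching = max flow.
Augmenting path u1→v1 (+1); matched 1.
Augmenting path u3→v3 (+1); matched 2.
Augmenting path u2→v1→u1→v2 (+1); matched 3.
No augmenting path remains; maximum matching = 3.
König certificate: {u1, v1, v3} is a vertex cover of size 3 (every listed pair touches it), so no matching can be larger.

3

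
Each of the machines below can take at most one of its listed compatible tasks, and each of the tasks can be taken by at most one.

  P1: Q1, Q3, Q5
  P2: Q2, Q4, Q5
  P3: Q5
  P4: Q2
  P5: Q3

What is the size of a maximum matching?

5

Unit-capacity flow: source→left, listed edges, right→sink; max matching = max flow.
Augmenting path P1→Q1 (+1); matched 1.
Augmenting path P2→Q2 (+1); matched 2.
Augmenting path P3→Q5 (+1); matched 3.
Augmenting path P5→Q3 (+1); matched 4.
Augmenting path P4→Q2→P2→Q4 (+1); matched 5.
No augmenting path remains; maximum matching = 5.
König certificate: {P1, P2, P3, P4, P5} is a vertex cover of size 5 (every listed pair touches it), so no matching can be larger.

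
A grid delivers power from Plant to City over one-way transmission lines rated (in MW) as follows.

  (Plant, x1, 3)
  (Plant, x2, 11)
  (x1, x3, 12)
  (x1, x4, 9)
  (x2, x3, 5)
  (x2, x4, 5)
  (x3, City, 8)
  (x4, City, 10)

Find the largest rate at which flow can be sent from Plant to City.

Augment Plant→x1→x3→City: bottleneck 3, flow now 3.
Augment Plant→x2→x3→City: bottleneck 5, flow now 8.
Augment Plant→x2→x4→City: bottleneck 5, flow now 13.
No augmenting path remains; maximum flow = 13.
In the residual graph, reachable from Plant: {Plant, x2}.
Min-cut edges: Plant→x1 (3), x2→x3 (5), x2→x4 (5); capacity 3 + 5 + 5 = 13.
This cut is saturated, so no flow can exceed 13.

13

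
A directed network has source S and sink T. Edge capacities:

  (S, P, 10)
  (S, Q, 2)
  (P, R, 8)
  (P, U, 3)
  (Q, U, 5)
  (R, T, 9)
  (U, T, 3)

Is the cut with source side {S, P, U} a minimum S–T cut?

No — its capacity is 13, but the minimum cut has capacity 11.

Given cut capacity: 2 + 8 + 3 = 13.
Augment S→P→R→T: bottleneck 8, flow now 8.
Augment S→P→U→T: bottleneck 2, flow now 10.
Augment S→Q→U→T: bottleneck 1, flow now 11.
No augmenting path remains; maximum flow = 11.
In the residual graph, reachable from S: {S, P, Q, U}.
Min-cut edges: P→R (8), U→T (3); capacity 8 + 3 = 11.
Cut capacity 13 exceeds the max flow 11, so it is not minimum.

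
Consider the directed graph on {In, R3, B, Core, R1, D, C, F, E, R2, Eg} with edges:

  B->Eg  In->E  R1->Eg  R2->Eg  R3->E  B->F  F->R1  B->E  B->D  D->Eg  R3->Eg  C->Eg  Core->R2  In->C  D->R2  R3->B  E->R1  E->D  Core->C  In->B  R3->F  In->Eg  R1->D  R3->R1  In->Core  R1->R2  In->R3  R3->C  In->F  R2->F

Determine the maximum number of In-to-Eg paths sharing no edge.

7

Assign every edge capacity 1; by Menger, the answer equals the max flow.
Path In→Eg (+1); total 1.
Path In→R3→Eg (+1); total 2.
Path In→B→Eg (+1); total 3.
Path In→C→Eg (+1); total 4.
Path In→Core→R2→Eg (+1); total 5.
Path In→F→R1→Eg (+1); total 6.
Path In→E→D→Eg (+1); total 7.
No residual In→Eg path; max flow = 7.
Certifying cut of size 7: {In→B, In→C, In→Core, In→E, In→Eg, In→F, In→R3}.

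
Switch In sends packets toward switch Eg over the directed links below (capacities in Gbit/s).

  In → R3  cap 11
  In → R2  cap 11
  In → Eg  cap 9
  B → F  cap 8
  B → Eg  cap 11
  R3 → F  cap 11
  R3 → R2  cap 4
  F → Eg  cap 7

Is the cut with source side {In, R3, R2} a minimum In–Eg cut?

Given cut capacity: 9 + 11 = 20.
Augment In→Eg: bottleneck 9, flow now 9.
Augment In→R3→F→Eg: bottleneck 7, flow now 16.
No augmenting path remains; maximum flow = 16.
In the residual graph, reachable from In: {In, R3, F, R2}.
Min-cut edges: In→Eg (9), F→Eg (7); capacity 9 + 7 = 16.
Cut capacity 20 exceeds the max flow 16, so it is not minimum.

No — its capacity is 20, but the minimum cut has capacity 16.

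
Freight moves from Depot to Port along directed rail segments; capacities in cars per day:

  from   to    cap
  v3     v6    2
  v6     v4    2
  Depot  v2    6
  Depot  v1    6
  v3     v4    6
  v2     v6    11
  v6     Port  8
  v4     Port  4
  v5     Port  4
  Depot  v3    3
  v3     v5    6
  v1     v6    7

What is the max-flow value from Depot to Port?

13

Augment Depot→v1→v6→Port: bottleneck 6, flow now 6.
Augment Depot→v2→v6→Port: bottleneck 2, flow now 8.
Augment Depot→v3→v4→Port: bottleneck 3, flow now 11.
Augment Depot→v2→v6→v4→Port: bottleneck 1, flow now 12.
Augment Depot→v2→v6→v4→v3→v5→Port: bottleneck 1, flow now 13. (uses reverse residual edge)
No augmenting path remains; maximum flow = 13.
In the residual graph, reachable from Depot: {Depot, v1, v2, v6}.
Min-cut edges: Depot→v3 (3), v6→v4 (2), v6→Port (8); capacity 3 + 2 + 8 = 13.
This cut is saturated, so no flow can exceed 13.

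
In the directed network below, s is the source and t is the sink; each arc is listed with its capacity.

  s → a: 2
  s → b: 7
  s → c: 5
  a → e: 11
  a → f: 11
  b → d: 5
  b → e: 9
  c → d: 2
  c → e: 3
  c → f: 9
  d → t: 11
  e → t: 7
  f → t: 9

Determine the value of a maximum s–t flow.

Augment s→a→e→t: bottleneck 2, flow now 2.
Augment s→b→d→t: bottleneck 5, flow now 7.
Augment s→b→e→t: bottleneck 2, flow now 9.
Augment s→c→d→t: bottleneck 2, flow now 11.
Augment s→c→e→t: bottleneck 3, flow now 14.
No augmenting path remains; maximum flow = 14.
In the residual graph, reachable from s: {s}.
Min-cut edges: s→a (2), s→b (7), s→c (5); capacity 2 + 7 + 5 = 14.
This cut is saturated, so no flow can exceed 14.

14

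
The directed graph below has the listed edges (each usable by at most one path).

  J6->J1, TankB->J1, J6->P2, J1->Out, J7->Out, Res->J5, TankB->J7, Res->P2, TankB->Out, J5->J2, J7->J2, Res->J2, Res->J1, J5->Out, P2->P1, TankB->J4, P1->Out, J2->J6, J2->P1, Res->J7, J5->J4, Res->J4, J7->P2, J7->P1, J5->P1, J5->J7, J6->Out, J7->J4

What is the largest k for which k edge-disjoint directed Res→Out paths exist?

Assign every edge capacity 1; by Menger, the answer equals the max flow.
Path Res→J5→Out (+1); total 1.
Path Res→J7→Out (+1); total 2.
Path Res→J1→Out (+1); total 3.
Path Res→J2→J6→Out (+1); total 4.
Path Res→P2→P1→Out (+1); total 5.
No residual Res→Out path; max flow = 5.
Certifying cut of size 5: {Res→J1, Res→J2, Res→J5, Res→J7, Res→P2}.

5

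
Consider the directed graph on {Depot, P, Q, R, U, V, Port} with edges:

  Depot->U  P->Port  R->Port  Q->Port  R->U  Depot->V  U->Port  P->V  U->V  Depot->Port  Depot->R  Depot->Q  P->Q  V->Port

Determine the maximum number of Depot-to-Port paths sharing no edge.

Assign every edge capacity 1; by Menger, the answer equals the max flow.
Path Depot→Port (+1); total 1.
Path Depot→Q→Port (+1); total 2.
Path Depot→R→Port (+1); total 3.
Path Depot→U→Port (+1); total 4.
Path Depot→V→Port (+1); total 5.
No residual Depot→Port path; max flow = 5.
Certifying cut of size 5: {Depot→Port, Depot→Q, Depot→R, Depot→U, Depot→V}.

5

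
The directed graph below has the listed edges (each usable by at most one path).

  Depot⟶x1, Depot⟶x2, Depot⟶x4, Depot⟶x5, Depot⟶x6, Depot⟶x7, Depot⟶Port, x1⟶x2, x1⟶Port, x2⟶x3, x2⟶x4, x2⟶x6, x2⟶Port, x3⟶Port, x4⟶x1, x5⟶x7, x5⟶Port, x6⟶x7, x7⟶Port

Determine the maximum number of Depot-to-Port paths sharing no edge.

6

Assign every edge capacity 1; by Menger, the answer equals the max flow.
Path Depot→Port (+1); total 1.
Path Depot→x1→Port (+1); total 2.
Path Depot→x2→Port (+1); total 3.
Path Depot→x5→Port (+1); total 4.
Path Depot→x7→Port (+1); total 5.
Path Depot→x4→x1→x2→x3→Port (+1); total 6.
No residual Depot→Port path; max flow = 6.
Certifying cut of size 6: {Depot→Port, Depot→x1, Depot→x2, Depot→x4, Depot→x5, x7→Port}.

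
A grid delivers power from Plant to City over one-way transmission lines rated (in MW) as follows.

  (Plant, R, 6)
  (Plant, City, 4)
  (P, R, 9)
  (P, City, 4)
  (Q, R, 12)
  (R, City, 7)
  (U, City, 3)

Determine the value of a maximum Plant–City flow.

10

Augment Plant→City: bottleneck 4, flow now 4.
Augment Plant→R→City: bottleneck 6, flow now 10.
No augmenting path remains; maximum flow = 10.
In the residual graph, reachable from Plant: {Plant}.
Min-cut edges: Plant→R (6), Plant→City (4); capacity 6 + 4 = 10.
This cut is saturated, so no flow can exceed 10.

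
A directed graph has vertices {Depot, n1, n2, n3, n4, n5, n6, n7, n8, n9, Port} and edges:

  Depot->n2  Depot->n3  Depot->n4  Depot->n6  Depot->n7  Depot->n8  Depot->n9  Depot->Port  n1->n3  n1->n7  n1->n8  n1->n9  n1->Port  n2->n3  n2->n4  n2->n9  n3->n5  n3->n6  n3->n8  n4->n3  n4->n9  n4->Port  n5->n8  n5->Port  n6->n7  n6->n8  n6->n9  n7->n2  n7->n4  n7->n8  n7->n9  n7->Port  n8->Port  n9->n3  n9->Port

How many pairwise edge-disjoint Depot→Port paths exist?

6

Assign every edge capacity 1; by Menger, the answer equals the max flow.
Path Depot→Port (+1); total 1.
Path Depot→n4→Port (+1); total 2.
Path Depot→n7→Port (+1); total 3.
Path Depot→n8→Port (+1); total 4.
Path Depot→n9→Port (+1); total 5.
Path Depot→n3→n5→Port (+1); total 6.
No residual Depot→Port path; max flow = 6.
Certifying cut of size 6: {Depot→Port, n3→n5, n4→Port, n7→Port, n8→Port, n9→Port}.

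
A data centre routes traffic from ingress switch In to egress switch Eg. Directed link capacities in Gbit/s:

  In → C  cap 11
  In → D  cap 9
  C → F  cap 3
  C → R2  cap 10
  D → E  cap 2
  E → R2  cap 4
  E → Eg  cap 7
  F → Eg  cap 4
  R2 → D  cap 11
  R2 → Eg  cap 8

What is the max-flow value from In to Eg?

Augment In→C→F→Eg: bottleneck 3, flow now 3.
Augment In→C→R2→Eg: bottleneck 8, flow now 11.
Augment In→D→E→Eg: bottleneck 2, flow now 13.
No augmenting path remains; maximum flow = 13.
In the residual graph, reachable from In: {In, D}.
Min-cut edges: In→C (11), D→E (2); capacity 11 + 2 = 13.
This cut is saturated, so no flow can exceed 13.

13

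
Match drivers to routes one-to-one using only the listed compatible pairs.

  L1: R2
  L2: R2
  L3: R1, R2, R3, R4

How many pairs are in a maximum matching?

Unit-capacity flow: source→left, listed edges, right→sink; max matching = max flow.
Augmenting path L1→R2 (+1); matched 1.
Augmenting path L3→R1 (+1); matched 2.
No augmenting path remains; maximum matching = 2.
König certificate: {L3, R2} is a vertex cover of size 2 (every listed pair touches it), so no matching can be larger.

2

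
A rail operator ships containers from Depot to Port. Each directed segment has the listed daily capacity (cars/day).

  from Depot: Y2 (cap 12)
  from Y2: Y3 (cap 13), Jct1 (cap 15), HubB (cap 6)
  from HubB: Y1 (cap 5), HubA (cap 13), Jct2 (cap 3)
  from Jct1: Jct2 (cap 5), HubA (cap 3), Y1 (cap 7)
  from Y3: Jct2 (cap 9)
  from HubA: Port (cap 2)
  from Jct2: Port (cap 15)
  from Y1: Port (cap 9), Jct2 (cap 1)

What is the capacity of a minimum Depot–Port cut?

Augment Depot→Y2→HubB→HubA→Port: bottleneck 2, flow now 2.
Augment Depot→Y2→HubB→Jct2→Port: bottleneck 3, flow now 5.
Augment Depot→Y2→HubB→Y1→Port: bottleneck 1, flow now 6.
Augment Depot→Y2→Jct1→Jct2→Port: bottleneck 5, flow now 11.
Augment Depot→Y2→Jct1→Y1→Port: bottleneck 1, flow now 12.
No augmenting path remains; maximum flow = 12.
By max-flow min-cut, the minimum cut capacity equals the max flow.
In the residual graph, reachable from Depot: {Depot}.
Min-cut edges: Depot→Y2 (12); capacity 12 = 12.

12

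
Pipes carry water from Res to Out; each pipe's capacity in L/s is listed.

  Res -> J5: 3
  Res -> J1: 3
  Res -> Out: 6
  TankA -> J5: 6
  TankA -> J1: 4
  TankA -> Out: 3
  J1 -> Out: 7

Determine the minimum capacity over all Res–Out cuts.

9

Augment Res→Out: bottleneck 6, flow now 6.
Augment Res→J1→Out: bottleneck 3, flow now 9.
No augmenting path remains; maximum flow = 9.
By max-flow min-cut, the minimum cut capacity equals the max flow.
In the residual graph, reachable from Res: {Res, J5}.
Min-cut edges: Res→J1 (3), Res→Out (6); capacity 3 + 6 = 9.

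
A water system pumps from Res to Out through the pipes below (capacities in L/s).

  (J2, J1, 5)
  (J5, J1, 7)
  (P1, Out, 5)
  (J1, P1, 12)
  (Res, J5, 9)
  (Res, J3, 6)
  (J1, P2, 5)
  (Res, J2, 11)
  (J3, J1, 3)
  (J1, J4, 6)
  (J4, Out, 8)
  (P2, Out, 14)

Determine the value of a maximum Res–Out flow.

15

Augment Res→J5→J1→J4→Out: bottleneck 6, flow now 6.
Augment Res→J5→J1→P2→Out: bottleneck 1, flow now 7.
Augment Res→J2→J1→P2→Out: bottleneck 4, flow now 11.
Augment Res→J2→J1→P1→Out: bottleneck 1, flow now 12.
Augment Res→J3→J1→P1→Out: bottleneck 3, flow now 15.
No augmenting path remains; maximum flow = 15.
In the residual graph, reachable from Res: {Res, J5, J2, J3}.
Min-cut edges: J5→J1 (7), J2→J1 (5), J3→J1 (3); capacity 7 + 5 + 3 = 15.
This cut is saturated, so no flow can exceed 15.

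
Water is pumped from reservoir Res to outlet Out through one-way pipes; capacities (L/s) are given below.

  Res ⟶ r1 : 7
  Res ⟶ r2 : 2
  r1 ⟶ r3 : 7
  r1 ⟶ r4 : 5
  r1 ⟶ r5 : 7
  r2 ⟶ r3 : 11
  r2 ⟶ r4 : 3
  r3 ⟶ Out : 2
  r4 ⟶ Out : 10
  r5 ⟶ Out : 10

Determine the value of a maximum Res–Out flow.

9

Augment Res→r1→r3→Out: bottleneck 2, flow now 2.
Augment Res→r1→r4→Out: bottleneck 5, flow now 7.
Augment Res→r2→r4→Out: bottleneck 2, flow now 9.
No augmenting path remains; maximum flow = 9.
In the residual graph, reachable from Res: {Res}.
Min-cut edges: Res→r1 (7), Res→r2 (2); capacity 7 + 2 = 9.
This cut is saturated, so no flow can exceed 9.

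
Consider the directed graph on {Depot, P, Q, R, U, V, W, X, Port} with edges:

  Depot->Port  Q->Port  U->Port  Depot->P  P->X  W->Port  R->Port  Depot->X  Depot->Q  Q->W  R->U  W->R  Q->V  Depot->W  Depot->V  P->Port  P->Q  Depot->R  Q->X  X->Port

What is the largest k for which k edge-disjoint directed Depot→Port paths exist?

Assign every edge capacity 1; by Menger, the answer equals the max flow.
Path Depot→Port (+1); total 1.
Path Depot→P→Port (+1); total 2.
Path Depot→Q→Port (+1); total 3.
Path Depot→R→Port (+1); total 4.
Path Depot→W→Port (+1); total 5.
Path Depot→X→Port (+1); total 6.
No residual Depot→Port path; max flow = 6.
Certifying cut of size 6: {Depot→P, Depot→Port, Depot→Q, Depot→R, Depot→W, Depot→X}.

6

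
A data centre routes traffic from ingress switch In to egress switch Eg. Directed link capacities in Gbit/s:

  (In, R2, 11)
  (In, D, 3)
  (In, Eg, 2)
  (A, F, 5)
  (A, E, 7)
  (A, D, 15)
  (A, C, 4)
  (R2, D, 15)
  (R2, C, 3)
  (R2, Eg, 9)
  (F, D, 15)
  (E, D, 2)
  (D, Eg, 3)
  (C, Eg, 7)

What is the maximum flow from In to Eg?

Augment In→Eg: bottleneck 2, flow now 2.
Augment In→R2→Eg: bottleneck 9, flow now 11.
Augment In→D→Eg: bottleneck 3, flow now 14.
Augment In→R2→C→Eg: bottleneck 2, flow now 16.
No augmenting path remains; maximum flow = 16.
In the residual graph, reachable from In: {In}.
Min-cut edges: In→R2 (11), In→D (3), In→Eg (2); capacity 11 + 3 + 2 = 16.
This cut is saturated, so no flow can exceed 16.

16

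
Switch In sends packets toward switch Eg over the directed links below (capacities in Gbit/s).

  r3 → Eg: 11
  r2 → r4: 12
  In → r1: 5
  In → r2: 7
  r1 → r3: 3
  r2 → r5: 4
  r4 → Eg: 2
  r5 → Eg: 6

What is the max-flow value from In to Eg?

Augment In→r1→r3→Eg: bottleneck 3, flow now 3.
Augment In→r2→r4→Eg: bottleneck 2, flow now 5.
Augment In→r2→r5→Eg: bottleneck 4, flow now 9.
No augmenting path remains; maximum flow = 9.
In the residual graph, reachable from In: {In, r1, r2, r4}.
Min-cut edges: r1→r3 (3), r2→r5 (4), r4→Eg (2); capacity 3 + 4 + 2 = 9.
This cut is saturated, so no flow can exceed 9.

9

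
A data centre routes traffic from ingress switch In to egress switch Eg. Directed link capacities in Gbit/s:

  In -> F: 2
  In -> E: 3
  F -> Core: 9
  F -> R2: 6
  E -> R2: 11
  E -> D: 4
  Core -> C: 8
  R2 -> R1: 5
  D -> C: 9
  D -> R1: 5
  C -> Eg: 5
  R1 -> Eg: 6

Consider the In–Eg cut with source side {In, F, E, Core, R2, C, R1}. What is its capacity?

Edges leaving {In, F, E, Core, R2, C, R1}: E→D (4), C→Eg (5), R1→Eg (6).
Cut capacity = 4 + 5 + 6 = 15.

15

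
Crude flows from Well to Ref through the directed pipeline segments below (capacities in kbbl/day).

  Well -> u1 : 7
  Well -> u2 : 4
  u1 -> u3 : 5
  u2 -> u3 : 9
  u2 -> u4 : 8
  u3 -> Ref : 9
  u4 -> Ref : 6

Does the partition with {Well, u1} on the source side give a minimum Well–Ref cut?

Yes — it is a minimum cut (capacity 9).

Given cut capacity: 4 + 5 = 9.
Augment Well→u1→u3→Ref: bottleneck 5, flow now 5.
Augment Well→u2→u3→Ref: bottleneck 4, flow now 9.
No augmenting path remains; maximum flow = 9.
Cut capacity 9 equals the max flow, so it is a minimum cut.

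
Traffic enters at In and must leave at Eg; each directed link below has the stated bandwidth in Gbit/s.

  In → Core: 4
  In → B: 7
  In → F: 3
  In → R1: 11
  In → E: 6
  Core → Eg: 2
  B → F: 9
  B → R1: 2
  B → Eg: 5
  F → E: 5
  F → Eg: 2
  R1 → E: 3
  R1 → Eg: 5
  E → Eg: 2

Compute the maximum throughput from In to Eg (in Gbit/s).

Augment In→Core→Eg: bottleneck 2, flow now 2.
Augment In→B→Eg: bottleneck 5, flow now 7.
Augment In→F→Eg: bottleneck 2, flow now 9.
Augment In→R1→Eg: bottleneck 5, flow now 14.
Augment In→E→Eg: bottleneck 2, flow now 16.
No augmenting path remains; maximum flow = 16.
In the residual graph, reachable from In: {In, Core, B, F, R1, E}.
Min-cut edges: Core→Eg (2), B→Eg (5), F→Eg (2), R1→Eg (5), E→Eg (2); capacity 2 + 5 + 2 + 5 + 2 = 16.
This cut is saturated, so no flow can exceed 16.

16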